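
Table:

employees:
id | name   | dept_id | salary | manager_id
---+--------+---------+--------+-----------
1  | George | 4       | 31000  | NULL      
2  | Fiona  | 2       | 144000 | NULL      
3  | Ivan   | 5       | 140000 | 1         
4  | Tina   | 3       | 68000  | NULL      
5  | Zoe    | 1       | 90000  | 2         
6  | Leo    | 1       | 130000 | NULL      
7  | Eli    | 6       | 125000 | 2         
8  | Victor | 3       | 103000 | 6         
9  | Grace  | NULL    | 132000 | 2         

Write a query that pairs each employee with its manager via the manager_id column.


This is a self-join: employees is joined to a second copy of itself, matching each row's manager_id to another row's id. Use LEFT JOIN so rows with manager_id=NULL are kept.
  - employee 1 (George): manager_id=NULL -> NULL
  - employee 2 (Fiona): manager_id=NULL -> NULL
  - employee 3 (Ivan): manager_id=1 -> George
  - employee 4 (Tina): manager_id=NULL -> NULL
  - employee 5 (Zoe): manager_id=2 -> Fiona
  - employee 6 (Leo): manager_id=NULL -> NULL
  - employee 7 (Eli): manager_id=2 -> Fiona
  - employee 8 (Victor): manager_id=6 -> Leo
  - employee 9 (Grace): manager_id=2 -> Fiona

SQL:
SELECT a.name AS item, b.name AS manager
FROM employees a
LEFT JOIN employees b ON a.manager_id = b.id

Result:
item   | manager
-------+--------
George | NULL   
Fiona  | NULL   
Ivan   | George 
Tina   | NULL   
Zoe    | Fiona  
Leo    | NULL   
Eli    | Fiona  
Victor | Leo    
Grace  | Fiona  


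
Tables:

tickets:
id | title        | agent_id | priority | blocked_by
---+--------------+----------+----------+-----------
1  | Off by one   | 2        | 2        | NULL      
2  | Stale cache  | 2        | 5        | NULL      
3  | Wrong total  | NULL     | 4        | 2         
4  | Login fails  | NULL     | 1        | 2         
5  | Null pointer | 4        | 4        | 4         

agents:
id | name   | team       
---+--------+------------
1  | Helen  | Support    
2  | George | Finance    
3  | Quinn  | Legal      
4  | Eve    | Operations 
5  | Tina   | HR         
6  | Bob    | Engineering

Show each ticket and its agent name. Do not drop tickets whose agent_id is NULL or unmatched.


LEFT JOIN keeps every row from tickets (the left table); where agent_id has no match in agents, the agent columns become NULL. Walk through each ticket:
  - ticket 1 (Off by one): agent_id=2 -> matches George
  - ticket 2 (Stale cache): agent_id=2 -> matches George
  - ticket 3 (Wrong total): agent_id=NULL, no match -> kept with NULL
  - ticket 4 (Login fails): agent_id=NULL, no match -> kept with NULL
  - ticket 5 (Null pointer): agent_id=4 -> matches Eve
All 5 rows appear; 2 have NULL agent.

SQL:
SELECT a.title, b.name AS agent
FROM tickets a
LEFT JOIN agents b ON a.agent_id = b.id

Result:
title        | agent 
-------------+-------
Off by one   | George
Stale cache  | George
Wrong total  | NULL  
Login fails  | NULL  
Null pointer | Eve   


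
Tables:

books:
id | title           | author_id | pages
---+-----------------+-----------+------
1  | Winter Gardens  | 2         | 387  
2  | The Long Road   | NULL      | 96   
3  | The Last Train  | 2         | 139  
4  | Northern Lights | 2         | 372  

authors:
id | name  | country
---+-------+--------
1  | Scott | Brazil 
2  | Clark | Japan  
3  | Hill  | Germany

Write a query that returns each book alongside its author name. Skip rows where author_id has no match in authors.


INNER JOIN keeps only books rows whose author_id matches an id in authors. Walk through each book:
  - book 1 (Winter Gardens): author_id=2 -> matches Clark
  - book 2 (The Long Road): author_id=NULL, no match -> dropped
  - book 3 (The Last Train): author_id=2 -> matches Clark
  - book 4 (Northern Lights): author_id=2 -> matches Clark
So 1 of 4 rows is dropped.

SQL:
SELECT a.title, b.name AS author
FROM books a
INNER JOIN authors b ON a.author_id = b.id

Result:
title           | author
----------------+-------
Winter Gardens  | Clark 
The Last Train  | Clark 
Northern Lights | Clark 


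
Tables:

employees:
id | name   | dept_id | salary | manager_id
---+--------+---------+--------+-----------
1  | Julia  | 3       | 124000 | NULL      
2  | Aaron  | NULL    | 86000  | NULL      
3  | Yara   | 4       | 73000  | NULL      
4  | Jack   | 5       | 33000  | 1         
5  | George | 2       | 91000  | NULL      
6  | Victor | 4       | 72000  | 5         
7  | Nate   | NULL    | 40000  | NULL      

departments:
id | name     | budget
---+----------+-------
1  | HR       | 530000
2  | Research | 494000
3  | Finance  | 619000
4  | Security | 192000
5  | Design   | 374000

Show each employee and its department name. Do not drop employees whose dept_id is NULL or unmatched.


LEFT JOIN keeps every row from employees (the left table); where dept_id has no match in departments, the department columns become NULL. Walk through each employee:
  - employee 1 (Julia): dept_id=3 -> matches Finance
  - employee 2 (Aaron): dept_id=NULL, no match -> kept with NULL
  - employee 3 (Yara): dept_id=4 -> matches Security
  - employee 4 (Jack): dept_id=5 -> matches Design
  - employee 5 (George): dept_id=2 -> matches Research
  - employee 6 (Victor): dept_id=4 -> matches Security
  - employee 7 (Nate): dept_id=NULL, no match -> kept with NULL
All 7 rows appear; 2 have NULL department.

SQL:
SELECT a.name, b.name AS department
FROM employees a
LEFT JOIN departments b ON a.dept_id = b.id

Result:
name   | department
-------+-----------
Julia  | Finance   
Aaron  | NULL      
Yara   | Security  
Jack   | Design    
George | Research  
Victor | Security  
Nate   | NULL      


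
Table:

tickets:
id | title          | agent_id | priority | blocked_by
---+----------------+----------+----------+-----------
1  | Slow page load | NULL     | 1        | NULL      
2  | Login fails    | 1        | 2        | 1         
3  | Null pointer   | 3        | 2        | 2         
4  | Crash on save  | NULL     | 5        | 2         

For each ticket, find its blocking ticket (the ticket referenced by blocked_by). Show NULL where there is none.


This is a self-join: tickets is joined to a second copy of itself, matching each row's blocked_by to another row's id. Use LEFT JOIN so rows with blocked_by=NULL are kept.
  - ticket 1 (Slow page load): blocked_by=NULL -> NULL
  - ticket 2 (Login fails): blocked_by=1 -> Slow page load
  - ticket 3 (Null pointer): blocked_by=2 -> Login fails
  - ticket 4 (Crash on save): blocked_by=2 -> Login fails

SQL:
SELECT a.title AS item, b.title AS blocked_by
FROM tickets a
LEFT JOIN tickets b ON a.blocked_by = b.id

Result:
item           | blocked_by    
---------------+---------------
Slow page load | NULL          
Login fails    | Slow page load
Null pointer   | Login fails   
Crash on save  | Login fails   


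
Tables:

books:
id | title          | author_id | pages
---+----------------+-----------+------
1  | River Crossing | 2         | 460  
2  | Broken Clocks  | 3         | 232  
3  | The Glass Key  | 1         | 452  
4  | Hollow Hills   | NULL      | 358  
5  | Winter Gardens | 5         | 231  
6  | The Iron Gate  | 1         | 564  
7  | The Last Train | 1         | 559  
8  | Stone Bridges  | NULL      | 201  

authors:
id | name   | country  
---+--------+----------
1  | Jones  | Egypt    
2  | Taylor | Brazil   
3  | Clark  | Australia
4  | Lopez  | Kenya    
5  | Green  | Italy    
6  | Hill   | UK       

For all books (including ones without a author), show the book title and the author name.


LEFT JOIN keeps every row from books (the left table); where author_id has no match in authors, the author columns become NULL. Walk through each book:
  - book 1 (River Crossing): author_id=2 -> matches Taylor
  - book 2 (Broken Clocks): author_id=3 -> matches Clark
  - book 3 (The Glass Key): author_id=1 -> matches Jones
  - book 4 (Hollow Hills): author_id=NULL, no match -> kept with NULL
  - book 5 (Winter Gardens): author_id=5 -> matches Green
  - book 6 (The Iron Gate): author_id=1 -> matches Jones
  - book 7 (The Last Train): author_id=1 -> matches Jones
  - book 8 (Stone Bridges): author_id=NULL, no match -> kept with NULL
All 8 rows appear; 2 have NULL author.

SQL:
SELECT a.title, b.name AS author
FROM books a
LEFT JOIN authors b ON a.author_id = b.id

Result:
title          | author
---------------+-------
River Crossing | Taylor
Broken Clocks  | Clark 
The Glass Key  | Jones 
Hollow Hills   | NULL  
Winter Gardens | Green 
The Iron Gate  | Jones 
The Last Train | Jones 
Stone Bridges  | NULL  


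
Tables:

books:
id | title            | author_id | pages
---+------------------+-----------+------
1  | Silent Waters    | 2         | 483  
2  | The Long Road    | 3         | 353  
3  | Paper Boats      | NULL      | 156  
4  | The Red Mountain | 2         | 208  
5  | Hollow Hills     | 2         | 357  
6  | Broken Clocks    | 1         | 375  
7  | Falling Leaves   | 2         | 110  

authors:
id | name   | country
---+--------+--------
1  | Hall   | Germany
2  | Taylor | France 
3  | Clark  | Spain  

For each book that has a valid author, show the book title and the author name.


INNER JOIN keeps only books rows whose author_id matches an id in authors. Walk through each book:
  - book 1 (Silent Waters): author_id=2 -> matches Taylor
  - book 2 (The Long Road): author_id=3 -> matches Clark
  - book 3 (Paper Boats): author_id=NULL, no match -> dropped
  - book 4 (The Red Mountain): author_id=2 -> matches Taylor
  - book 5 (Hollow Hills): author_id=2 -> matches Taylor
  - book 6 (Broken Clocks): author_id=1 -> matches Hall
  - book 7 (Falling Leaves): author_id=2 -> matches Taylor
So 1 of 7 rows is dropped.

SQL:
SELECT a.title, b.name AS author
FROM books a
INNER JOIN authors b ON a.author_id = b.id

Result:
title            | author
-----------------+-------
Silent Waters    | Taylor
The Long Road    | Clark 
The Red Mountain | Taylor
Hollow Hills     | Taylor
Broken Clocks    | Hall  
Falling Leaves   | Taylor


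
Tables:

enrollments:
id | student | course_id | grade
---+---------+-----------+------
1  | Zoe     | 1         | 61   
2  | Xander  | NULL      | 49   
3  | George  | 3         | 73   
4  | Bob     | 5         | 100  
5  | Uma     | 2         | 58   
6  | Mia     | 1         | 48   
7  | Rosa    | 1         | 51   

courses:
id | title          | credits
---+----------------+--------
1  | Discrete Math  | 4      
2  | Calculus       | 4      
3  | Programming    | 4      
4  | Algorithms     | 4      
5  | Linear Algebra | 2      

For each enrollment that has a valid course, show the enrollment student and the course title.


INNER JOIN keeps only enrollments rows whose course_id matches an id in courses. Walk through each enrollment:
  - enrollment 1 (Zoe): course_id=1 -> matches Discrete Math
  - enrollment 2 (Xander): course_id=NULL, no match -> dropped
  - enrollment 3 (George): course_id=3 -> matches Programming
  - enrollment 4 (Bob): course_id=5 -> matches Linear Algebra
  - enrollment 5 (Uma): course_id=2 -> matches Calculus
  - enrollment 6 (Mia): course_id=1 -> matches Discrete Math
  - enrollment 7 (Rosa): course_id=1 -> matches Discrete Math
So 1 of 7 rows is dropped.

SQL:
SELECT a.student, b.title AS course
FROM enrollments a
INNER JOIN courses b ON a.course_id = b.id

Result:
student | course        
--------+---------------
Zoe     | Discrete Math 
George  | Programming   
Bob     | Linear Algebra
Uma     | Calculus      
Mia     | Discrete Math 
Rosa    | Discrete Math 


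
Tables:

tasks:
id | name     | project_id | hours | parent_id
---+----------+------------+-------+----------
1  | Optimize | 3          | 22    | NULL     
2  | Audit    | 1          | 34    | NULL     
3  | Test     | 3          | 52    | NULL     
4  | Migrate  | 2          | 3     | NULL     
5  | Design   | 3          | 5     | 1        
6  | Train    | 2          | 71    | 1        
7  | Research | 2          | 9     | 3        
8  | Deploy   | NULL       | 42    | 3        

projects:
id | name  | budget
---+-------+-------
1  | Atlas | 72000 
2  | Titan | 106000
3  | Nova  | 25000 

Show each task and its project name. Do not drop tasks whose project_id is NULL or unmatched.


LEFT JOIN keeps every row from tasks (the left table); where project_id has no match in projects, the project columns become NULL. Walk through each task:
  - task 1 (Optimize): project_id=3 -> matches Nova
  - task 2 (Audit): project_id=1 -> matches Atlas
  - task 3 (Test): project_id=3 -> matches Nova
  - task 4 (Migrate): project_id=2 -> matches Titan
  - task 5 (Design): project_id=3 -> matches Nova
  - task 6 (Train): project_id=2 -> matches Titan
  - task 7 (Research): project_id=2 -> matches Titan
  - task 8 (Deploy): project_id=NULL, no match -> kept with NULL
All 8 rows appear; 1 has NULL project.

SQL:
SELECT a.name, b.name AS project
FROM tasks a
LEFT JOIN projects b ON a.project_id = b.id

Result:
name     | project
---------+--------
Optimize | Nova   
Audit    | Atlas  
Test     | Nova   
Migrate  | Titan  
Design   | Nova   
Train    | Titan  
Research | Titan  
Deploy   | NULL   


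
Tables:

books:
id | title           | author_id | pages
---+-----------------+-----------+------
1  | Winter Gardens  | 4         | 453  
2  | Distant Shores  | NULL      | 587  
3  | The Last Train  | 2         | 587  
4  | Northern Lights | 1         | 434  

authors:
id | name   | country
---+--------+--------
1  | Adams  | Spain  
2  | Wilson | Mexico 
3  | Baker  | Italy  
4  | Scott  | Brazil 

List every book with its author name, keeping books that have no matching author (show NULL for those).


LEFT JOIN keeps every row from books (the left table); where author_id has no match in authors, the author columns become NULL. Walk through each book:
  - book 1 (Winter Gardens): author_id=4 -> matches Scott
  - book 2 (Distant Shores): author_id=NULL, no match -> kept with NULL
  - book 3 (The Last Train): author_id=2 -> matches Wilson
  - book 4 (Northern Lights): author_id=1 -> matches Adams
All 4 rows appear; 1 has NULL author.

SQL:
SELECT a.title, b.name AS author
FROM books a
LEFT JOIN authors b ON a.author_id = b.id

Result:
title           | author
----------------+-------
Winter Gardens  | Scott 
Distant Shores  | NULL  
The Last Train  | Wilson
Northern Lights | Adams 


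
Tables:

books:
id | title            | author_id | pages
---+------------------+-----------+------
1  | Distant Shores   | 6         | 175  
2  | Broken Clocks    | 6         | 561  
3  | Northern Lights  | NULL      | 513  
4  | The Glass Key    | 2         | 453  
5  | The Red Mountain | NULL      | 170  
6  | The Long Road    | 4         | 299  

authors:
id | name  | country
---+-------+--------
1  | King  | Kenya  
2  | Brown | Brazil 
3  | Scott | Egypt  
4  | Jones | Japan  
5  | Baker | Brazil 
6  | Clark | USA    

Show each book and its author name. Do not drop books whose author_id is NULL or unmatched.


LEFT JOIN keeps every row from books (the left table); where author_id has no match in authors, the author columns become NULL. Walk through each book:
  - book 1 (Distant Shores): author_id=6 -> matches Clark
  - book 2 (Broken Clocks): author_id=6 -> matches Clark
  - book 3 (Northern Lights): author_id=NULL, no match -> kept with NULL
  - book 4 (The Glass Key): author_id=2 -> matches Brown
  - book 5 (The Red Mountain): author_id=NULL, no match -> kept with NULL
  - book 6 (The Long Road): author_id=4 -> matches Jones
All 6 rows appear; 2 have NULL author.

SQL:
SELECT a.title, b.name AS author
FROM books a
LEFT JOIN authors b ON a.author_id = b.id

Result:
title            | author
-----------------+-------
Distant Shores   | Clark 
Broken Clocks    | Clark 
Northern Lights  | NULL  
The Glass Key    | Brown 
The Red Mountain | NULL  
The Long Road    | Jones 


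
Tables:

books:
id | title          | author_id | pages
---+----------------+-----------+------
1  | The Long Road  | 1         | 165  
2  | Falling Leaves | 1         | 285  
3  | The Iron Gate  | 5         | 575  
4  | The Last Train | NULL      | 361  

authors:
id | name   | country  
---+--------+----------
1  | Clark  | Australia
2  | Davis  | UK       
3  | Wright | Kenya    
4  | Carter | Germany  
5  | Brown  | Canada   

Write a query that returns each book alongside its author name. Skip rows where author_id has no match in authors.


INNER JOIN keeps only books rows whose author_id matches an id in authors. Walk through each book:
  - book 1 (The Long Road): author_id=1 -> matches Clark
  - book 2 (Falling Leaves): author_id=1 -> matches Clark
  - book 3 (The Iron Gate): author_id=5 -> matches Brown
  - book 4 (The Last Train): author_id=NULL, no match -> dropped
So 1 of 4 rows is dropped.

SQL:
SELECT a.title, b.name AS author
FROM books a
INNER JOIN authors b ON a.author_id = b.id

Result:
title          | author
---------------+-------
The Long Road  | Clark 
Falling Leaves | Clark 
The Iron Gate  | Brown 


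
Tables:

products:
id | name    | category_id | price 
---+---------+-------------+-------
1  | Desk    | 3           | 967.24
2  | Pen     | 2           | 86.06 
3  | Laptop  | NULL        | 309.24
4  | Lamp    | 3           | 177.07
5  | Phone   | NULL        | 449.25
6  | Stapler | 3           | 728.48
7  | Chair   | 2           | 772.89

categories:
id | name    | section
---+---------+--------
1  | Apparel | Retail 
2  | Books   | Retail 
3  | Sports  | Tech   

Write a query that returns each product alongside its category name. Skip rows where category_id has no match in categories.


INNER JOIN keeps only products rows whose category_id matches an id in categories. Walk through each product:
  - product 1 (Desk): category_id=3 -> matches Sports
  - product 2 (Pen): category_id=2 -> matches Books
  - product 3 (Laptop): category_id=NULL, no match -> dropped
  - product 4 (Lamp): category_id=3 -> matches Sports
  - product 5 (Phone): category_id=NULL, no match -> dropped
  - product 6 (Stapler): category_id=3 -> matches Sports
  - product 7 (Chair): category_id=2 -> matches Books
So 2 of 7 rows are dropped.

SQL:
SELECT a.name, b.name AS category
FROM products a
INNER JOIN categories b ON a.category_id = b.id

Result:
name    | category
--------+---------
Desk    | Sports  
Pen     | Books   
Lamp    | Sports  
Stapler | Sports  
Chair   | Books   


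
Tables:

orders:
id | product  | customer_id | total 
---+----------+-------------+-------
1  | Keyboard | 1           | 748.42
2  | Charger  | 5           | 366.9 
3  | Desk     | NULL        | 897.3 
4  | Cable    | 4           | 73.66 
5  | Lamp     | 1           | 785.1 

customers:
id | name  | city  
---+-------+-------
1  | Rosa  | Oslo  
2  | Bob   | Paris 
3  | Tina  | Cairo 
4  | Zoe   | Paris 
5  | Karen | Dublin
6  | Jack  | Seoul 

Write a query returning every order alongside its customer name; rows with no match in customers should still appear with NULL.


LEFT JOIN keeps every row from orders (the left table); where customer_id has no match in customers, the customer columns become NULL. Walk through each order:
  - order 1 (Keyboard): customer_id=1 -> matches Rosa
  - order 2 (Charger): customer_id=5 -> matches Karen
  - order 3 (Desk): customer_id=NULL, no match -> kept with NULL
  - order 4 (Cable): customer_id=4 -> matches Zoe
  - order 5 (Lamp): customer_id=1 -> matches Rosa
All 5 rows appear; 1 has NULL customer.

SQL:
SELECT a.product, b.name AS customer
FROM orders a
LEFT JOIN customers b ON a.customer_id = b.id

Result:
product  | customer
---------+---------
Keyboard | Rosa    
Charger  | Karen   
Desk     | NULL    
Cable    | Zoe     
Lamp     | Rosa    


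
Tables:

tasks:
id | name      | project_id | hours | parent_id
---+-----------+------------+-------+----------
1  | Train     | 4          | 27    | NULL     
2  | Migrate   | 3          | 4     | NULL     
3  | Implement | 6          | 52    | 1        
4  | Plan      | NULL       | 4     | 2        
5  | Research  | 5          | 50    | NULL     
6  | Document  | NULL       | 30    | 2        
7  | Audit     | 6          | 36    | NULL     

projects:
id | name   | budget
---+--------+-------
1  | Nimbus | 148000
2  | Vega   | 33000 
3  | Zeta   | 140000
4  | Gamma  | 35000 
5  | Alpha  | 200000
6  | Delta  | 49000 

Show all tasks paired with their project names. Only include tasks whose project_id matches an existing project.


INNER JOIN keeps only tasks rows whose project_id matches an id in projects. Walk through each task:
  - task 1 (Train): project_id=4 -> matches Gamma
  - task 2 (Migrate): project_id=3 -> matches Zeta
  - task 3 (Implement): project_id=6 -> matches Delta
  - task 4 (Plan): project_id=NULL, no match -> dropped
  - task 5 (Research): project_id=5 -> matches Alpha
  - task 6 (Document): project_id=NULL, no match -> dropped
  - task 7 (Audit): project_id=6 -> matches Delta
So 2 of 7 rows are dropped.

SQL:
SELECT a.name, b.name AS project
FROM tasks a
INNER JOIN projects b ON a.project_id = b.id

Result:
name      | project
----------+--------
Train     | Gamma  
Migrate   | Zeta   
Implement | Delta  
Research  | Alpha  
Audit     | Delta  


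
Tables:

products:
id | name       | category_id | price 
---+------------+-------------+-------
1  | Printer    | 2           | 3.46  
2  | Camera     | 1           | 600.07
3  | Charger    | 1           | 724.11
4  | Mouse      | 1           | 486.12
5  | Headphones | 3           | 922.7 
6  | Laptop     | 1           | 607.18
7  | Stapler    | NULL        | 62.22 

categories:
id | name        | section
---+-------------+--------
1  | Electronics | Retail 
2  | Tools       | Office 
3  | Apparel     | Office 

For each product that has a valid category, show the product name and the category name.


INNER JOIN keeps only products rows whose category_id matches an id in categories. Walk through each product:
  - product 1 (Printer): category_id=2 -> matches Tools
  - product 2 (Camera): category_id=1 -> matches Electronics
  - product 3 (Charger): category_id=1 -> matches Electronics
  - product 4 (Mouse): category_id=1 -> matches Electronics
  - product 5 (Headphones): category_id=3 -> matches Apparel
  - product 6 (Laptop): category_id=1 -> matches Electronics
  - product 7 (Stapler): category_id=NULL, no match -> dropped
So 1 of 7 rows is dropped.

SQL:
SELECT a.name, b.name AS category
FROM products a
INNER JOIN categories b ON a.category_id = b.id

Result:
name       | category   
-----------+------------
Printer    | Tools      
Camera     | Electronics
Charger    | Electronics
Mouse      | Electronics
Headphones | Apparel    
Laptop     | Electronics


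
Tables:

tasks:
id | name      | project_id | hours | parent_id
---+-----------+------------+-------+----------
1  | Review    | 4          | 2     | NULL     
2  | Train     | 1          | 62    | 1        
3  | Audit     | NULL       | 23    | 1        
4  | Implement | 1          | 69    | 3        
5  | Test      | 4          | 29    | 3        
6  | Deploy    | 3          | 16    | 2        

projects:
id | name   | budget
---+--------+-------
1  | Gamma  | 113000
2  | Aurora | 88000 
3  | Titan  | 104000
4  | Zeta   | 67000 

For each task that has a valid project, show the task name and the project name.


INNER JOIN keeps only tasks rows whose project_id matches an id in projects. Walk through each task:
  - task 1 (Review): project_id=4 -> matches Zeta
  - task 2 (Train): project_id=1 -> matches Gamma
  - task 3 (Audit): project_id=NULL, no match -> dropped
  - task 4 (Implement): project_id=1 -> matches Gamma
  - task 5 (Test): project_id=4 -> matches Zeta
  - task 6 (Deploy): project_id=3 -> matches Titan
So 1 of 6 rows is dropped.

SQL:
SELECT a.name, b.name AS project
FROM tasks a
INNER JOIN projects b ON a.project_id = b.id

Result:
name      | project
----------+--------
Review    | Zeta   
Train     | Gamma  
Implement | Gamma  
Test      | Zeta   
Deploy    | Titan  


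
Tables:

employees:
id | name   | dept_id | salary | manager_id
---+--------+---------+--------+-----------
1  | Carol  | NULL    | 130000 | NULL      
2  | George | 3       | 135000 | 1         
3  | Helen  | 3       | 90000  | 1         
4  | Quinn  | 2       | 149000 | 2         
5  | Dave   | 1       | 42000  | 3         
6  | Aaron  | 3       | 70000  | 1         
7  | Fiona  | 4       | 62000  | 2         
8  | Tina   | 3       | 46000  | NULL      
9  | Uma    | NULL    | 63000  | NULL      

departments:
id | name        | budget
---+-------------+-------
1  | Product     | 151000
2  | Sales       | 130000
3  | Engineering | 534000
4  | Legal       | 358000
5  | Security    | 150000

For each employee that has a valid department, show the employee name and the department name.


INNER JOIN keeps only employees rows whose dept_id matches an id in departments. Walk through each employee:
  - employee 1 (Carol): dept_id=NULL, no match -> dropped
  - employee 2 (George): dept_id=3 -> matches Engineering
  - employee 3 (Helen): dept_id=3 -> matches Engineering
  - employee 4 (Quinn): dept_id=2 -> matches Sales
  - employee 5 (Dave): dept_id=1 -> matches Product
  - employee 6 (Aaron): dept_id=3 -> matches Engineering
  - employee 7 (Fiona): dept_id=4 -> matches Legal
  - employee 8 (Tina): dept_id=3 -> matches Engineering
  - employee 9 (Uma): dept_id=NULL, no match -> dropped
So 2 of 9 rows are dropped.

SQL:
SELECT a.name, b.name AS department
FROM employees a
INNER JOIN departments b ON a.dept_id = b.id

Result:
name   | department 
-------+------------
George | Engineering
Helen  | Engineering
Quinn  | Sales      
Dave   | Product    
Aaron  | Engineering
Fiona  | Legal      
Tina   | Engineering


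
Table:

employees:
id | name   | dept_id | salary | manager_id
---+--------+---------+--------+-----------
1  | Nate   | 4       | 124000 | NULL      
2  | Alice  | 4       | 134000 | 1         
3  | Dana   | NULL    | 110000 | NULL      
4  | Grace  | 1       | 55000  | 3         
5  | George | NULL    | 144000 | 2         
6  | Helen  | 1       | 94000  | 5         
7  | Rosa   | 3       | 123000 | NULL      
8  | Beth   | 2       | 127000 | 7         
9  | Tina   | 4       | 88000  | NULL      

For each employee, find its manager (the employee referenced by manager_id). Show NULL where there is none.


This is a self-join: employees is joined to a second copy of itself, matching each row's manager_id to another row's id. Use LEFT JOIN so rows with manager_id=NULL are kept.
  - employee 1 (Nate): manager_id=NULL -> NULL
  - employee 2 (Alice): manager_id=1 -> Nate
  - employee 3 (Dana): manager_id=NULL -> NULL
  - employee 4 (Grace): manager_id=3 -> Dana
  - employee 5 (George): manager_id=2 -> Alice
  - employee 6 (Helen): manager_id=5 -> George
  - employee 7 (Rosa): manager_id=NULL -> NULL
  - employee 8 (Beth): manager_id=7 -> Rosa
  - employee 9 (Tina): manager_id=NULL -> NULL

SQL:
SELECT a.name AS item, b.name AS manager
FROM employees a
LEFT JOIN employees b ON a.manager_id = b.id

Result:
item   | manager
-------+--------
Nate   | NULL   
Alice  | Nate   
Dana   | NULL   
Grace  | Dana   
George | Alice  
Helen  | George 
Rosa   | NULL   
Beth   | Rosa   
Tina   | NULL   


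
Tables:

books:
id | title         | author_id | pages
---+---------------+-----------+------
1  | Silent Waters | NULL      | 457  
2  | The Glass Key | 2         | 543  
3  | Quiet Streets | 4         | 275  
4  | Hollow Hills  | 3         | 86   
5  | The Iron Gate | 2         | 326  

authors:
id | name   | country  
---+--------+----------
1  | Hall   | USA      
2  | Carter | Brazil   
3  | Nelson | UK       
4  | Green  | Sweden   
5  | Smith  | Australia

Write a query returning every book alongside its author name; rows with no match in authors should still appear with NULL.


LEFT JOIN keeps every row from books (the left table); where author_id has no match in authors, the author columns become NULL. Walk through each book:
  - book 1 (Silent Waters): author_id=NULL, no match -> kept with NULL
  - book 2 (The Glass Key): author_id=2 -> matches Carter
  - book 3 (Quiet Streets): author_id=4 -> matches Green
  - book 4 (Hollow Hills): author_id=3 -> matches Nelson
  - book 5 (The Iron Gate): author_id=2 -> matches Carter
All 5 rows appear; 1 has NULL author.

SQL:
SELECT a.title, b.name AS author
FROM books a
LEFT JOIN authors b ON a.author_id = b.id

Result:
title         | author
--------------+-------
Silent Waters | NULL  
The Glass Key | Carter
Quiet Streets | Green 
Hollow Hills  | Nelson
The Iron Gate | Carter


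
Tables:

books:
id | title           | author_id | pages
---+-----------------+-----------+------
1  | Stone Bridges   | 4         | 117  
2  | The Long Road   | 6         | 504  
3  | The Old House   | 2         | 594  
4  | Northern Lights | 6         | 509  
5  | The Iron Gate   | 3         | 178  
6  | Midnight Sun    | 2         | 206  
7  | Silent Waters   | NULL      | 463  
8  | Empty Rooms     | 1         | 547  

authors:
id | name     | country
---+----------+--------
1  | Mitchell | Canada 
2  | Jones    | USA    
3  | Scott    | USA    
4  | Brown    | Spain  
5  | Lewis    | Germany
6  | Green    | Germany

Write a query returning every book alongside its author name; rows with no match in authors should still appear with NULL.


LEFT JOIN keeps every row from books (the left table); where author_id has no match in authors, the author columns become NULL. Walk through each book:
  - book 1 (Stone Bridges): author_id=4 -> matches Brown
  - book 2 (The Long Road): author_id=6 -> matches Green
  - book 3 (The Old House): author_id=2 -> matches Jones
  - book 4 (Northern Lights): author_id=6 -> matches Green
  - book 5 (The Iron Gate): author_id=3 -> matches Scott
  - book 6 (Midnight Sun): author_id=2 -> matches Jones
  - book 7 (Silent Waters): author_id=NULL, no match -> kept with NULL
  - book 8 (Empty Rooms): author_id=1 -> matches Mitchell
All 8 rows appear; 1 has NULL author.

SQL:
SELECT a.title, b.name AS author
FROM books a
LEFT JOIN authors b ON a.author_id = b.id

Result:
title           | author  
----------------+---------
Stone Bridges   | Brown   
The Long Road   | Green   
The Old House   | Jones   
Northern Lights | Green   
The Iron Gate   | Scott   
Midnight Sun    | Jones   
Silent Waters   | NULL    
Empty Rooms     | Mitchell


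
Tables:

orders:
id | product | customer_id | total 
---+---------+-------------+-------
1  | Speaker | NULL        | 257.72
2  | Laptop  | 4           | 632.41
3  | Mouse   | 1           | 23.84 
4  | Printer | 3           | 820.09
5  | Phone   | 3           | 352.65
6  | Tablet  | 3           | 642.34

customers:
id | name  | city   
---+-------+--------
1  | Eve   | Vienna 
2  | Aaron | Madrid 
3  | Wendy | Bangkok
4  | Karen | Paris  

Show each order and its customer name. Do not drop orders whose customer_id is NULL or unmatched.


LEFT JOIN keeps every row from orders (the left table); where customer_id has no match in customers, the customer columns become NULL. Walk through each order:
  - order 1 (Speaker): customer_id=NULL, no match -> kept with NULL
  - order 2 (Laptop): customer_id=4 -> matches Karen
  - order 3 (Mouse): customer_id=1 -> matches Eve
  - order 4 (Printer): customer_id=3 -> matches Wendy
  - order 5 (Phone): customer_id=3 -> matches Wendy
  - order 6 (Tablet): customer_id=3 -> matches Wendy
All 6 rows appear; 1 has NULL customer.

SQL:
SELECT a.product, b.name AS customer
FROM orders a
LEFT JOIN customers b ON a.customer_id = b.id

Result:
product | customer
--------+---------
Speaker | NULL    
Laptop  | Karen   
Mouse   | Eve     
Printer | Wendy   
Phone   | Wendy   
Tablet  | Wendy   


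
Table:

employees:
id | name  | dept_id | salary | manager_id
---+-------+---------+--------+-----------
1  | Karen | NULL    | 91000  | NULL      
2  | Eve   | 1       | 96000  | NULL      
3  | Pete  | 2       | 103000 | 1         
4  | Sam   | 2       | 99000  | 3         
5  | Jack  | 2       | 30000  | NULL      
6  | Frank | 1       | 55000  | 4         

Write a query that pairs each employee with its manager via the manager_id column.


This is a self-join: employees is joined to a second copy of itself, matching each row's manager_id to another row's id. Use LEFT JOIN so rows with manager_id=NULL are kept.
  - employee 1 (Karen): manager_id=NULL -> NULL
  - employee 2 (Eve): manager_id=NULL -> NULL
  - employee 3 (Pete): manager_id=1 -> Karen
  - employee 4 (Sam): manager_id=3 -> Pete
  - employee 5 (Jack): manager_id=NULL -> NULL
  - employee 6 (Frank): manager_id=4 -> Sam

SQL:
SELECT a.name AS item, b.name AS manager
FROM employees a
LEFT JOIN employees b ON a.manager_id = b.id

Result:
item  | manager
------+--------
Karen | NULL   
Eve   | NULL   
Pete  | Karen  
Sam   | Pete   
Jack  | NULL   
Frank | Sam    


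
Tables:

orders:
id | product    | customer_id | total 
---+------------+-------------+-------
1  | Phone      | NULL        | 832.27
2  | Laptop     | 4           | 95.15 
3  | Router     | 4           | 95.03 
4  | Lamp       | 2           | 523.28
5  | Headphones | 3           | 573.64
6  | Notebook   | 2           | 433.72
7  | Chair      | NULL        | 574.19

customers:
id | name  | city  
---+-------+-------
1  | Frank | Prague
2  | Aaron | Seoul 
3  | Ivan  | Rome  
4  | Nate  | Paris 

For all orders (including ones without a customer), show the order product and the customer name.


LEFT JOIN keeps every row from orders (the left table); where customer_id has no match in customers, the customer columns become NULL. Walk through each order:
  - order 1 (Phone): customer_id=NULL, no match -> kept with NULL
  - order 2 (Laptop): customer_id=4 -> matches Nate
  - order 3 (Router): customer_id=4 -> matches Nate
  - order 4 (Lamp): customer_id=2 -> matches Aaron
  - order 5 (Headphones): customer_id=3 -> matches Ivan
  - order 6 (Notebook): customer_id=2 -> matches Aaron
  - order 7 (Chair): customer_id=NULL, no match -> kept with NULL
All 7 rows appear; 2 have NULL customer.

SQL:
SELECT a.product, b.name AS customer
FROM orders a
LEFT JOIN customers b ON a.customer_id = b.id

Result:
product    | customer
-----------+---------
Phone      | NULL    
Laptop     | Nate    
Router     | Nate    
Lamp       | Aaron   
Headphones | Ivan    
Notebook   | Aaron   
Chair      | NULL    


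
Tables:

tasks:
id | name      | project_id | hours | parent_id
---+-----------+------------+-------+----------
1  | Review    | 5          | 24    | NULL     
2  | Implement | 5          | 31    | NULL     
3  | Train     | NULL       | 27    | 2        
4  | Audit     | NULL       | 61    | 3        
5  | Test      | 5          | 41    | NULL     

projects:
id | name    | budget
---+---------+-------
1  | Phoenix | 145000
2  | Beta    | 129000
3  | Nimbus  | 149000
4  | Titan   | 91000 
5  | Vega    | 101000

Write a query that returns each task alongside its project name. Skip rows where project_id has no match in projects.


INNER JOIN keeps only tasks rows whose project_id matches an id in projects. Walk through each task:
  - task 1 (Review): project_id=5 -> matches Vega
  - task 2 (Implement): project_id=5 -> matches Vega
  - task 3 (Train): project_id=NULL, no match -> dropped
  - task 4 (Audit): project_id=NULL, no match -> dropped
  - task 5 (Test): project_id=5 -> matches Vega
So 2 of 5 rows are dropped.

SQL:
SELECT a.name, b.name AS project
FROM tasks a
INNER JOIN projects b ON a.project_id = b.id

Result:
name      | project
----------+--------
Review    | Vega   
Implement | Vega   
Test      | Vega   


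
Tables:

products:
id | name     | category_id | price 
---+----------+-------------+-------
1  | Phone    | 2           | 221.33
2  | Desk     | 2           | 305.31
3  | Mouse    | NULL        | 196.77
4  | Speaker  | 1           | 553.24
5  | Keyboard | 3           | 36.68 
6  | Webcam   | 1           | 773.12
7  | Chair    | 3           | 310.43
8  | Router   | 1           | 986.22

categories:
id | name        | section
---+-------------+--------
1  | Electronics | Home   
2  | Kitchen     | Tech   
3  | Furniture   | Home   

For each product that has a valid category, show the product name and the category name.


INNER JOIN keeps only products rows whose category_id matches an id in categories. Walk through each product:
  - product 1 (Phone): category_id=2 -> matches Kitchen
  - product 2 (Desk): category_id=2 -> matches Kitchen
  - product 3 (Mouse): category_id=NULL, no match -> dropped
  - product 4 (Speaker): category_id=1 -> matches Electronics
  - product 5 (Keyboard): category_id=3 -> matches Furniture
  - product 6 (Webcam): category_id=1 -> matches Electronics
  - product 7 (Chair): category_id=3 -> matches Furniture
  - product 8 (Router): category_id=1 -> matches Electronics
So 1 of 8 rows is dropped.

SQL:
SELECT a.name, b.name AS category
FROM products a
INNER JOIN categories b ON a.category_id = b.id

Result:
name     | category   
---------+------------
Phone    | Kitchen    
Desk     | Kitchen    
Speaker  | Electronics
Keyboard | Furniture  
Webcam   | Electronics
Chair    | Furniture  
Router   | Electronics


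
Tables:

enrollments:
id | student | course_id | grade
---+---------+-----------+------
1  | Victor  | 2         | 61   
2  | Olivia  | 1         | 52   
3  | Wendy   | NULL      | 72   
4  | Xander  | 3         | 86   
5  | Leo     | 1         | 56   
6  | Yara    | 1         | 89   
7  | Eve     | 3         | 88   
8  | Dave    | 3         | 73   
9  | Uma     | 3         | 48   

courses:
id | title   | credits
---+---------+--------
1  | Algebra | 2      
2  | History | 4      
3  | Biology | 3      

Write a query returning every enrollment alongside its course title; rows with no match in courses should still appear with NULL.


LEFT JOIN keeps every row from enrollments (the left table); where course_id has no match in courses, the course columns become NULL. Walk through each enrollment:
  - enrollment 1 (Victor): course_id=2 -> matches History
  - enrollment 2 (Olivia): course_id=1 -> matches Algebra
  - enrollment 3 (Wendy): course_id=NULL, no match -> kept with NULL
  - enrollment 4 (Xander): course_id=3 -> matches Biology
  - enrollment 5 (Leo): course_id=1 -> matches Algebra
  - enrollment 6 (Yara): course_id=1 -> matches Algebra
  - enrollment 7 (Eve): course_id=3 -> matches Biology
  - enrollment 8 (Dave): course_id=3 -> matches Biology
  - enrollment 9 (Uma): course_id=3 -> matches Biology
All 9 rows appear; 1 has NULL course.

SQL:
SELECT a.student, b.title AS course
FROM enrollments a
LEFT JOIN courses b ON a.course_id = b.id

Result:
student | course 
--------+--------
Victor  | History
Olivia  | Algebra
Wendy   | NULL   
Xander  | Biology
Leo     | Algebra
Yara    | Algebra
Eve     | Biology
Dave    | Biology
Uma     | Biology


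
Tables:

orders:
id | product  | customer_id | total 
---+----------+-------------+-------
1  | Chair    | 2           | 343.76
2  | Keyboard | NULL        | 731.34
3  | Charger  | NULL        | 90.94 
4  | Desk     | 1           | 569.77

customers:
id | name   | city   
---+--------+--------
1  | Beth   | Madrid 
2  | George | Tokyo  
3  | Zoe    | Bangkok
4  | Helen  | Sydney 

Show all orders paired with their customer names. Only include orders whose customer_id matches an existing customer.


INNER JOIN keeps only orders rows whose customer_id matches an id in customers. Walk through each order:
  - order 1 (Chair): customer_id=2 -> matches George
  - order 2 (Keyboard): customer_id=NULL, no match -> dropped
  - order 3 (Charger): customer_id=NULL, no match -> dropped
  - order 4 (Desk): customer_id=1 -> matches Beth
So 2 of 4 rows are dropped.

SQL:
SELECT a.product, b.name AS customer
FROM orders a
INNER JOIN customers b ON a.customer_id = b.id

Result:
product | customer
--------+---------
Chair   | George  
Desk    | Beth    


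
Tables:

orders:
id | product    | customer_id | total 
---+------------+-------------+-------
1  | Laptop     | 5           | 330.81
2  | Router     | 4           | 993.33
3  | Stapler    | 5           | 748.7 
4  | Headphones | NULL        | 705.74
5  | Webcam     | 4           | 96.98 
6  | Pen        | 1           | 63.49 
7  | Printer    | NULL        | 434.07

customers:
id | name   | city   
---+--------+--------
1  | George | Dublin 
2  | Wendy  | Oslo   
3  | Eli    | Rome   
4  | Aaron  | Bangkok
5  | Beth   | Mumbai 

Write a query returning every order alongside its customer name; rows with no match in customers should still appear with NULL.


LEFT JOIN keeps every row from orders (the left table); where customer_id has no match in customers, the customer columns become NULL. Walk through each order:
  - order 1 (Laptop): customer_id=5 -> matches Beth
  - order 2 (Router): customer_id=4 -> matches Aaron
  - order 3 (Stapler): customer_id=5 -> matches Beth
  - order 4 (Headphones): customer_id=NULL, no match -> kept with NULL
  - order 5 (Webcam): customer_id=4 -> matches Aaron
  - order 6 (Pen): customer_id=1 -> matches George
  - order 7 (Printer): customer_id=NULL, no match -> kept with NULL
All 7 rows appear; 2 have NULL customer.

SQL:
SELECT a.product, b.name AS customer
FROM orders a
LEFT JOIN customers b ON a.customer_id = b.id

Result:
product    | customer
-----------+---------
Laptop     | Beth    
Router     | Aaron   
Stapler    | Beth    
Headphones | NULL    
Webcam     | Aaron   
Pen        | George  
Printer    | NULL    
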